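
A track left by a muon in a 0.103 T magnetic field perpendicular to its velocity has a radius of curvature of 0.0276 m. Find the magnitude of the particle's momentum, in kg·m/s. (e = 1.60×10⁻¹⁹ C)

p ≈ 4.55×10^-22 kg·m/s

Since qvB = mv²/r, the momentum p = mv = qBr.
p = (1×1.60×10^-19)(0.103)(0.0276) = 4.55×10^-22 kg·m/s.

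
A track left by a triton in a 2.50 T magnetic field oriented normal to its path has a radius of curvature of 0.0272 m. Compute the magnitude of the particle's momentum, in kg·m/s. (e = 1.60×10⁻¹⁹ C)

p ≈ 1.09×10^-20 kg·m/s

Since qvB = mv²/r, the momentum p = mv = qBr.
p = (1×1.60×10^-19)(2.50)(0.0272) = 1.09×10^-20 kg·m/s.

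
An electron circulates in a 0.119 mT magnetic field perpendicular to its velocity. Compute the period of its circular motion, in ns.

The cyclotron period is independent of speed: T = 2πm/(qB).
T = 2π(9.11×10^-31) / [(1×1.60×10^-19)(1.19×10^-4)] = 3.01×10^-7 s.

T ≈ 301 ns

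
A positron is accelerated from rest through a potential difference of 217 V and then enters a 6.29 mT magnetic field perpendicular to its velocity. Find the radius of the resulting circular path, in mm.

r ≈ 7.90 mm

The kinetic energy gained is K = qV = (1×1.60×10^-19)(217) = 3.47×10^-17 J.
v = √(2K/m) = 8.73×10^6 m/s.
r = mv/(qB) = (9.11×10^-31)(8.73×10^6) / [(1×1.60×10^-19)(6.29×10^-3)] = 7.90×10^-3 m.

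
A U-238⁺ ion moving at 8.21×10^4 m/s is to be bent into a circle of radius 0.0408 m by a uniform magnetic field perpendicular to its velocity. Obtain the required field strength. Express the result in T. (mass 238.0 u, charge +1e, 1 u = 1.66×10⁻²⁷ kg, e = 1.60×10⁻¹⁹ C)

B ≈ 4.97 T

qvB = mv²/r gives B = mv/(qr).
B = (3.95×10^-25)(8.21×10^4) / [(1×1.60×10^-19)(0.0408)] = 4.97 T.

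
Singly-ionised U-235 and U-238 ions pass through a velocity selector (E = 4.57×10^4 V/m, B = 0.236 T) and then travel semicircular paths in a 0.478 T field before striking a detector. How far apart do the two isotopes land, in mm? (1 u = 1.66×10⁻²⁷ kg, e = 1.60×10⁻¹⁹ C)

Both emerge at v = E/B₁ = 1.94×10^5 m/s.
r = mv/(qB₂), so r₁ = 0.98772 m and r₂ = 1.0003 m, giving Δr = 0.0126 m.
After a semicircle each ion lands a diameter 2r from the entry slit, so the separation is 2Δr = 0.0252 m.

Δd ≈ 25.2 mm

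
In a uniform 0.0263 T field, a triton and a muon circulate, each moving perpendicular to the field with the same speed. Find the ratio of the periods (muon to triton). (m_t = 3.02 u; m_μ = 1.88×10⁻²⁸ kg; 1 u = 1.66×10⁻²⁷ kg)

ratio ≈ 0.0375

T = 2πm/(qB) is independent of speed, so T₂/T₁ = (m₂/q₂)/(m₁/q₁).
T_{muon}/T_{triton} = (1.88×10^-28/1e) / (5.01×10^-27/1e) = 0.0375.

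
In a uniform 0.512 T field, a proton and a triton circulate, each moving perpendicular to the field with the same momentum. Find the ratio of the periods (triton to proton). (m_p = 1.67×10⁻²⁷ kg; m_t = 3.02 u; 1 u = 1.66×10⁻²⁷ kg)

T = 2πm/(qB) is independent of speed, so T₂/T₁ = (m₂/q₂)/(m₁/q₁).
T_{triton}/T_{proton} = (5.01×10^-27/1e) / (1.67×10^-27/1e) = 3.00.

ratio ≈ 3.00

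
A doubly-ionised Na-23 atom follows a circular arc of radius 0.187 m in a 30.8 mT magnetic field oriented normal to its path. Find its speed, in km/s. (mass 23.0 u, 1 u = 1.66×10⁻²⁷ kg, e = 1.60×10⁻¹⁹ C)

v ≈ 48.3 km/s

From qvB = mv²/r, v = qBr/m.
v = (2×1.60×10^-19)(0.0308)(0.187) / (3.82×10^-26) = 4.83×10^4 m/s.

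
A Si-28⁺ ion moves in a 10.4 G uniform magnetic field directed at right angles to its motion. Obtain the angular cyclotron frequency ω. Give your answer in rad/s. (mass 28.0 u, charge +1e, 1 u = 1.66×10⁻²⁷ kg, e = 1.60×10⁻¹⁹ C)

ω = qB/m = (1×1.60×10^-19)(1.04×10^-3) / (4.65×10^-26) = 3580 rad/s.

ω ≈ 3580 rad/s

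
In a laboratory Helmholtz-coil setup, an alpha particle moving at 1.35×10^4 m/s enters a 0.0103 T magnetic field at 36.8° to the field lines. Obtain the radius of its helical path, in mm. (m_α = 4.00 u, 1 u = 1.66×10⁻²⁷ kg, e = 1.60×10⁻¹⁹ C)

Only the perpendicular component v⊥ = v sin36.8° = 8090 m/s is bent by the field.
r = m v⊥ /(qB) = (6.64×10^-27)(8090) / [(2×1.60×10^-19)(0.0103)] = 0.0163 m.

r ≈ 16.3 mm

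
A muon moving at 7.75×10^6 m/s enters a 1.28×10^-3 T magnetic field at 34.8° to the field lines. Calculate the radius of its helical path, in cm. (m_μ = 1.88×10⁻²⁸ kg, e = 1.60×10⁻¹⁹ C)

Only the perpendicular component v⊥ = v sin34.8° = 4.42×10^6 m/s is bent by the field.
r = m v⊥ /(qB) = (1.88×10^-28)(4.42×10^6) / [(1×1.60×10^-19)(1.28×10^-3)] = 4.06 m.

r ≈ 406 cm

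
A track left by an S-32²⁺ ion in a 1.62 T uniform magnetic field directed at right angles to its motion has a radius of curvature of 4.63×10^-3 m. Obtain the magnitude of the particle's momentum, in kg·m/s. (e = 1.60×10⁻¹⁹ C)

Since qvB = mv²/r, the momentum p = mv = qBr.
p = (2×1.60×10^-19)(1.62)(4.63×10^-3) = 2.40×10^-21 kg·m/s.

p ≈ 2.40×10^-21 kg·m/s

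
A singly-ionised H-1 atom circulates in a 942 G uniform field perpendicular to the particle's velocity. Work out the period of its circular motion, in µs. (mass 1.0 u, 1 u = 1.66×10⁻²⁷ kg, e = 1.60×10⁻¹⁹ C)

The cyclotron period is independent of speed: T = 2πm/(qB).
T = 2π(1.66×10^-27) / [(1×1.60×10^-19)(0.0942)] = 6.92×10^-7 s.

T ≈ 0.692 µs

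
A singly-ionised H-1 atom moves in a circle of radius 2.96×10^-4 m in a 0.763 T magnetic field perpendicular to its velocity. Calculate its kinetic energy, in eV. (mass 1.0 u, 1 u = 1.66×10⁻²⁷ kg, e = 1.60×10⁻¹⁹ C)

K ≈ 2.46 eV

v = qBr/m = (1×1.60×10^-19)(0.763)(2.96×10^-4) / (1.66×10^-27) = 2.18×10^4 m/s.
K = ½mv² = 0.5·(1.66×10^-27)·(2.18×10^4)² = 3.93×10^-19 J = 2.46 eV.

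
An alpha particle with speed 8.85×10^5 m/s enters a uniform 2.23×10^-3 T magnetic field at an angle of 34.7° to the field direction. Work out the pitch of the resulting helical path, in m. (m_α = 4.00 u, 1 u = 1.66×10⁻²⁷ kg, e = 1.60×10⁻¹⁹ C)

The velocity component along B is v∥ = v cos34.7° = 7.28×10^5 m/s.
The cyclotron period T = 2πm/(qB) = 5.85×10^-5 s is set by m, q, B alone.
Pitch = v∥·T = (7.28×10^5)(5.85×10^-5) = 42.5 m.

pitch ≈ 42.5 m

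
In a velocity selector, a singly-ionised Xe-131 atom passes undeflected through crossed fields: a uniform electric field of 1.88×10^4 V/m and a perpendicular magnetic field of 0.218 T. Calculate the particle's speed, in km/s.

For zero net force, qE = qvB, so v = E/B.
v = (1.88×10^4) / (0.218) = 8.62×10^4 m/s.

v ≈ 86.2 km/s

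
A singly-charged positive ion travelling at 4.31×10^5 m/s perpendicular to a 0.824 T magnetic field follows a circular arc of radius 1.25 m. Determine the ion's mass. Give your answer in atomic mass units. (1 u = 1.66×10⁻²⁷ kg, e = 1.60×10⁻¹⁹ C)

qvB = mv²/r ⇒ m = qBr/v.
m = (1×1.60×10^-19)(0.824)(1.25) / (4.31×10^5) = 3.82×10^-25 kg = 230 u.

m ≈ 230 u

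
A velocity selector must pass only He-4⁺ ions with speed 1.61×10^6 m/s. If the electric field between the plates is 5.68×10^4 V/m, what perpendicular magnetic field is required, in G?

B ≈ 353 G

qE = qvB ⇒ B = E/v = (5.68×10^4) / (1.61×10^6) = 0.0353 T.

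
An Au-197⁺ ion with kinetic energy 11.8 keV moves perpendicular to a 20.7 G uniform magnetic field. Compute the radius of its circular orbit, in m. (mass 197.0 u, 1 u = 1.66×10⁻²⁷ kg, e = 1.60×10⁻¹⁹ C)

r ≈ 106 m

Convert the energy: K = 11.8 keV = 1.89×10^-15 J.
v = √(2K/m) = √(2·1.89×10^-15/3.27×10^-25) = 1.07×10^5 m/s.
r = mv/(qB) = (3.27×10^-25)(1.07×10^5) / [(1×1.60×10^-19)(2.07×10^-3)] = 106 m.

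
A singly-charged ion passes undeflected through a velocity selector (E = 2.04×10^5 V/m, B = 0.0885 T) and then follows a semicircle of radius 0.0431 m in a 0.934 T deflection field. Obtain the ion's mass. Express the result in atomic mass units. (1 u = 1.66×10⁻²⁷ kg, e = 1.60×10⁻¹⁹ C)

m ≈ 1.68 u

v = E/B₁ = 2.31×10^6 m/s.
From r = mv/(qB₂), m = qB₂r/v = (1×1.60×10^-19)(0.934)(0.0431) / (2.31×10^6) = 2.79×10^-27 kg.
In atomic mass units: m = 2.79×10^-27 / 1.66×10^-27 = 1.68 u.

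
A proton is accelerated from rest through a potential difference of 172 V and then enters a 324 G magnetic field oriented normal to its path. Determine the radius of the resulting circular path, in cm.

The kinetic energy gained is K = qV = (1×1.60×10^-19)(172) = 2.75×10^-17 J.
v = √(2K/m) = 1.82×10^5 m/s.
r = mv/(qB) = (1.67×10^-27)(1.82×10^5) / [(1×1.60×10^-19)(0.0324)] = 0.0585 m.

r ≈ 5.85 cm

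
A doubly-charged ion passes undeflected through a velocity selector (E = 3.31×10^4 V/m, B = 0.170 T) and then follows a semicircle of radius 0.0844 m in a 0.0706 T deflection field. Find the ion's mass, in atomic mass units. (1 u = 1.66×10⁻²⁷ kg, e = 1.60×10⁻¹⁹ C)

v = E/B₁ = 1.95×10^5 m/s.
From r = mv/(qB₂), m = qB₂r/v = (2×1.60×10^-19)(0.0706)(0.0844) / (1.95×10^5) = 9.79×10^-27 kg.
In atomic mass units: m = 9.79×10^-27 / 1.66×10^-27 = 5.90 u.

m ≈ 5.90 u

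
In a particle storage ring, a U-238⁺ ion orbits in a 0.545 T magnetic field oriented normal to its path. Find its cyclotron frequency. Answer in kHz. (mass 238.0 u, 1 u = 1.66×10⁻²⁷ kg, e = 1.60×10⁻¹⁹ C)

f = qB/(2πm) = (1×1.60×10^-19)(0.545) / [2π(3.95×10^-25)] = 3.51×10^4 Hz.

f ≈ 35.1 kHz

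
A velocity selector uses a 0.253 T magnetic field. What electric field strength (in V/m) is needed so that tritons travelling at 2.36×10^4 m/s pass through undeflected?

qE = qvB ⇒ E = vB = (2.36×10^4)(0.253) = 5970 V/m.

E ≈ 5970 V/m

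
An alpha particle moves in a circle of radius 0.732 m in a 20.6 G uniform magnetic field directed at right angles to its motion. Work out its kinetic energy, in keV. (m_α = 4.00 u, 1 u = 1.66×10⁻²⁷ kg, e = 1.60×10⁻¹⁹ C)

v = qBr/m = (2×1.60×10^-19)(2.06×10^-3)(0.732) / (6.64×10^-27) = 7.27×10^4 m/s.
K = ½mv² = 0.5·(6.64×10^-27)·(7.27×10^4)² = 1.75×10^-17 J = 0.110 keV.

K ≈ 0.110 keV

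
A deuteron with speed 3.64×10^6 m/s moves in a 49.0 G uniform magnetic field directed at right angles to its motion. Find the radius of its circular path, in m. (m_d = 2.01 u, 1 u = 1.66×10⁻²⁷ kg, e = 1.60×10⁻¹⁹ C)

r ≈ 15.5 m

The magnetic force provides the centripetal force: qvB = mv²/r, so r = mv/(qB).
r = (3.34×10^-27 kg)(3.64×10^6 m/s) / [(1×1.60×10^-19 C)(4.90×10^-3 T)] = 15.5 m.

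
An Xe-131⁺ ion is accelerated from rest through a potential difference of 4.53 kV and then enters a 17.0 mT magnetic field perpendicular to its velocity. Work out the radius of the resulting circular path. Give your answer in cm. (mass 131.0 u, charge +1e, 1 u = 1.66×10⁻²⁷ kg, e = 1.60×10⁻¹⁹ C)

r ≈ 653 cm

The kinetic energy gained is K = qV = (1×1.60×10^-19)(4530) = 7.25×10^-16 J.
v = √(2K/m) = 8.16×10^4 m/s.
r = mv/(qB) = (2.17×10^-25)(8.16×10^4) / [(1×1.60×10^-19)(0.0170)] = 6.53 m.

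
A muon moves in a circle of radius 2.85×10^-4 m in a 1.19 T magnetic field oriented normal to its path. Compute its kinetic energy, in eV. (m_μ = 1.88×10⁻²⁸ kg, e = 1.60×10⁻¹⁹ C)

K ≈ 48.9 eV

v = qBr/m = (1×1.60×10^-19)(1.19)(2.85×10^-4) / (1.88×10^-28) = 2.89×10^5 m/s.
K = ½mv² = 0.5·(1.88×10^-28)·(2.89×10^5)² = 7.83×10^-18 J = 48.9 eV.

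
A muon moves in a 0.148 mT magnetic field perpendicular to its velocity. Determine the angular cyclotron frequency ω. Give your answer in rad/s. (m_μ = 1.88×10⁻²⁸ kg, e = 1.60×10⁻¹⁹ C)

ω = qB/m = (1×1.60×10^-19)(1.48×10^-4) / (1.88×10^-28) = 1.26×10^5 rad/s.

ω ≈ 1.26×10^5 rad/s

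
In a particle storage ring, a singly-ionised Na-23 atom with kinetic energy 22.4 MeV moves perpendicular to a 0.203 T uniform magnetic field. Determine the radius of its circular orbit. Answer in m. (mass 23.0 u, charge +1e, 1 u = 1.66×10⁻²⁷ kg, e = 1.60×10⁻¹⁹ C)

r ≈ 16.1 m

Convert the energy: K = 22.4 MeV = 3.58×10^-12 J.
v = √(2K/m) = √(2·3.58×10^-12/3.82×10^-26) = 1.37×10^7 m/s.
r = mv/(qB) = (3.82×10^-26)(1.37×10^7) / [(1×1.60×10^-19)(0.203)] = 16.1 m.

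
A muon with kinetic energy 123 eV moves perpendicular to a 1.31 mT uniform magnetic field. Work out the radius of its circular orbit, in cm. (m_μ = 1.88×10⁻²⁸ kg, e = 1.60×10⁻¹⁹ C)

Convert the energy: K = 123 eV = 1.97×10^-17 J.
v = √(2K/m) = √(2·1.97×10^-17/1.88×10^-28) = 4.58×10^5 m/s.
r = mv/(qB) = (1.88×10^-28)(4.58×10^5) / [(1×1.60×10^-19)(1.31×10^-3)] = 0.410 m.

r ≈ 41.0 cm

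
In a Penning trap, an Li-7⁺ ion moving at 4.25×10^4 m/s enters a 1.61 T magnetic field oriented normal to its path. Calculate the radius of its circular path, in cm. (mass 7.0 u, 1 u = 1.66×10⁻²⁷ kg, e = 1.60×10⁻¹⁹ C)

The magnetic force provides the centripetal force: qvB = mv²/r, so r = mv/(qB).
r = (1.16×10^-26 kg)(4.25×10^4 m/s) / [(1×1.60×10^-19 C)(1.61 T)] = 1.92×10^-3 m.

r ≈ 0.192 cm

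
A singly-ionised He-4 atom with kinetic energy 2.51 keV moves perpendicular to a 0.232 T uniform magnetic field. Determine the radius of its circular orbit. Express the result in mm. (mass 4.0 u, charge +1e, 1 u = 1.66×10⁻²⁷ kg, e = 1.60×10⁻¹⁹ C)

r ≈ 62.2 mm

Convert the energy: K = 2.51 keV = 4.02×10^-16 J.
v = √(2K/m) = √(2·4.02×10^-16/6.64×10^-27) = 3.48×10^5 m/s.
r = mv/(qB) = (6.64×10^-27)(3.48×10^5) / [(1×1.60×10^-19)(0.232)] = 0.0622 m.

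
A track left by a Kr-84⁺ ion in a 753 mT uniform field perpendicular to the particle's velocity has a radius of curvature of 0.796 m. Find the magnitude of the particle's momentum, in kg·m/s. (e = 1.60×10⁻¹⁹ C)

Since qvB = mv²/r, the momentum p = mv = qBr.
p = (1×1.60×10^-19)(0.753)(0.796) = 9.59×10^-20 kg·m/s.

p ≈ 9.59×10^-20 kg·m/s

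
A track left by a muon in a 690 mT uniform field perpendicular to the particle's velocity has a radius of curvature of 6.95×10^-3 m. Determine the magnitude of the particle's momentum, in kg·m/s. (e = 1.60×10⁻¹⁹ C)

p ≈ 7.67×10^-22 kg·m/s

Since qvB = mv²/r, the momentum p = mv = qBr.
p = (1×1.60×10^-19)(0.690)(6.95×10^-3) = 7.67×10^-22 kg·m/s.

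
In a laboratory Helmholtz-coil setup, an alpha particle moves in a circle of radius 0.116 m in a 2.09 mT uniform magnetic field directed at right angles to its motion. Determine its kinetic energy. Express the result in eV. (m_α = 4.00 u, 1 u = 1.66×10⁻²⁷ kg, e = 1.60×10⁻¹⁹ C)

K ≈ 2.83 eV

v = qBr/m = (2×1.60×10^-19)(2.09×10^-3)(0.116) / (6.64×10^-27) = 1.17×10^4 m/s.
K = ½mv² = 0.5·(6.64×10^-27)·(1.17×10^4)² = 4.53×10^-19 J = 2.83 eV.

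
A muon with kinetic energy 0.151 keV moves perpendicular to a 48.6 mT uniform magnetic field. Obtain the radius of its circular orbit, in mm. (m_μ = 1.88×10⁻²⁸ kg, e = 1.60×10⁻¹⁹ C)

Convert the energy: K = 0.151 keV = 2.42×10^-17 J.
v = √(2K/m) = √(2·2.42×10^-17/1.88×10^-28) = 5.07×10^5 m/s.
r = mv/(qB) = (1.88×10^-28)(5.07×10^5) / [(1×1.60×10^-19)(0.0486)] = 0.0123 m.

r ≈ 12.3 mm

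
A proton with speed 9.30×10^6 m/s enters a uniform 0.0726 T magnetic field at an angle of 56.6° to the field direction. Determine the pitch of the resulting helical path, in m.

The velocity component along B is v∥ = v cos56.6° = 5.12×10^6 m/s.
The cyclotron period T = 2πm/(qB) = 9.03×10^-7 s is set by m, q, B alone.
Pitch = v∥·T = (5.12×10^6)(9.03×10^-7) = 4.62 m.

pitch ≈ 4.62 m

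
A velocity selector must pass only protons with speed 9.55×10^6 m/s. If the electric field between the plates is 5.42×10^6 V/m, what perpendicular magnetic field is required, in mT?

B ≈ 568 mT

qE = qvB ⇒ B = E/v = (5.42×10^6) / (9.55×10^6) = 0.568 T.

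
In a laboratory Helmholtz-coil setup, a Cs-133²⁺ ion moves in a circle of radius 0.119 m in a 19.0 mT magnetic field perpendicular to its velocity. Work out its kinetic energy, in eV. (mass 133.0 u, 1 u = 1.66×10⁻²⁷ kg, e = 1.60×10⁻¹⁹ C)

K ≈ 7.41 eV

v = qBr/m = (2×1.60×10^-19)(0.0190)(0.119) / (2.21×10^-25) = 3280 m/s.
K = ½mv² = 0.5·(2.21×10^-25)·(3280)² = 1.19×10^-18 J = 7.41 eV.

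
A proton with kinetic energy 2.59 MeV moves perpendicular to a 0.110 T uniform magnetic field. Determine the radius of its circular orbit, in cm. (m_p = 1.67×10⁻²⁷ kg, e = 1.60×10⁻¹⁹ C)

r ≈ 211 cm

Convert the energy: K = 2.59 MeV = 4.14×10^-13 J.
v = √(2K/m) = √(2·4.14×10^-13/1.67×10^-27) = 2.23×10^7 m/s.
r = mv/(qB) = (1.67×10^-27)(2.23×10^7) / [(1×1.60×10^-19)(0.110)] = 2.11 m.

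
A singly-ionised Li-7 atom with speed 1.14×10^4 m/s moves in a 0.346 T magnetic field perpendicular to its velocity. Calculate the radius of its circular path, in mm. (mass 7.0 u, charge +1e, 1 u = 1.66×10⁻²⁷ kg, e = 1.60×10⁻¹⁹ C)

r ≈ 2.39 mm

The magnetic force provides the centripetal force: qvB = mv²/r, so r = mv/(qB).
r = (1.16×10^-26 kg)(1.14×10^4 m/s) / [(1×1.60×10^-19 C)(0.346 T)] = 2.39×10^-3 m.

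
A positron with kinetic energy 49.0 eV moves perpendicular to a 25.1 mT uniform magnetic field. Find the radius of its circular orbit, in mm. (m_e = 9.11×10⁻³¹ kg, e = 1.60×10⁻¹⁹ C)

r ≈ 0.941 mm

Convert the energy: K = 49.0 eV = 7.84×10^-18 J.
v = √(2K/m) = √(2·7.84×10^-18/9.11×10^-31) = 4.15×10^6 m/s.
r = mv/(qB) = (9.11×10^-31)(4.15×10^6) / [(1×1.60×10^-19)(0.0251)] = 9.41×10^-4 m.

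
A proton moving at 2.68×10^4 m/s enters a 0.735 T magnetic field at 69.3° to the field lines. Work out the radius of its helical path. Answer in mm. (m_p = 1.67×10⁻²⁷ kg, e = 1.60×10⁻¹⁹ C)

Only the perpendicular component v⊥ = v sin69.3° = 2.51×10^4 m/s is bent by the field.
r = m v⊥ /(qB) = (1.67×10^-27)(2.51×10^4) / [(1×1.60×10^-19)(0.735)] = 3.56×10^-4 m.

r ≈ 0.356 mm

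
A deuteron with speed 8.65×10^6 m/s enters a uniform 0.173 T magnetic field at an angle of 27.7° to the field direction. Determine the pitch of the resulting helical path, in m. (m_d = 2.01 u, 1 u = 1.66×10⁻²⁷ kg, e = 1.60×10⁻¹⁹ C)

The velocity component along B is v∥ = v cos27.7° = 7.66×10^6 m/s.
The cyclotron period T = 2πm/(qB) = 7.57×10^-7 s is set by m, q, B alone.
Pitch = v∥·T = (7.66×10^6)(7.57×10^-7) = 5.80 m.

pitch ≈ 5.80 m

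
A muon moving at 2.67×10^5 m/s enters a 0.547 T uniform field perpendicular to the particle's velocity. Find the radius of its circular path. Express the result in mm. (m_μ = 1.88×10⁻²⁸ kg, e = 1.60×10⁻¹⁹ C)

The magnetic force provides the centripetal force: qvB = mv²/r, so r = mv/(qB).
r = (1.88×10^-28 kg)(2.67×10^5 m/s) / [(1×1.60×10^-19 C)(0.547 T)] = 5.74×10^-4 m.

r ≈ 0.574 mm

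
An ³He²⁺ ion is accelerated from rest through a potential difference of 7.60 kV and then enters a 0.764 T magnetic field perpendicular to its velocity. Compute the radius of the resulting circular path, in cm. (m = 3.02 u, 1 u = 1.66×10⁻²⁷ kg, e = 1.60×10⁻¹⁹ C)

The kinetic energy gained is K = qV = (2×1.60×10^-19)(7600) = 2.43×10^-15 J.
v = √(2K/m) = 9.85×10^5 m/s.
r = mv/(qB) = (5.01×10^-27)(9.85×10^5) / [(2×1.60×10^-19)(0.764)] = 0.0202 m.

r ≈ 2.02 cm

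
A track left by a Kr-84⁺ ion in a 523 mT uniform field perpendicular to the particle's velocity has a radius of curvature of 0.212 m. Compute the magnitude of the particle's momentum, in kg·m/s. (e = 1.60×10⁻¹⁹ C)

Since qvB = mv²/r, the momentum p = mv = qBr.
p = (1×1.60×10^-19)(0.523)(0.212) = 1.77×10^-20 kg·m/s.

p ≈ 1.77×10^-20 kg·m/s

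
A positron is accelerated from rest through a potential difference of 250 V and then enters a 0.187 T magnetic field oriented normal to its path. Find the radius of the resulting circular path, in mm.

The kinetic energy gained is K = qV = (1×1.60×10^-19)(250) = 4.00×10^-17 J.
v = √(2K/m) = 9.37×10^6 m/s.
r = mv/(qB) = (9.11×10^-31)(9.37×10^6) / [(1×1.60×10^-19)(0.187)] = 2.85×10^-4 m.

r ≈ 0.285 mm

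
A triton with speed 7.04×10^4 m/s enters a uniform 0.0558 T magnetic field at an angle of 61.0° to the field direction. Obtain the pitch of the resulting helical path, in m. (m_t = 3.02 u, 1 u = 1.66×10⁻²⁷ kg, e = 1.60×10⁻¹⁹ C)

pitch ≈ 0.120 m

The velocity component along B is v∥ = v cos61.0° = 3.41×10^4 m/s.
The cyclotron period T = 2πm/(qB) = 3.53×10^-6 s is set by m, q, B alone.
Pitch = v∥·T = (3.41×10^4)(3.53×10^-6) = 0.120 m.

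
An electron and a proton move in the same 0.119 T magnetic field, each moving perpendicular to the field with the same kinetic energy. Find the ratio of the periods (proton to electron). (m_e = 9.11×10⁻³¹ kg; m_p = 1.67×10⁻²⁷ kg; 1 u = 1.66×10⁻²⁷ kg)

T = 2πm/(qB) is independent of speed, so T₂/T₁ = (m₂/q₂)/(m₁/q₁).
T_{proton}/T_{electron} = (1.67×10^-27/1e) / (9.11×10^-31/1e) = 1830.

ratio ≈ 1830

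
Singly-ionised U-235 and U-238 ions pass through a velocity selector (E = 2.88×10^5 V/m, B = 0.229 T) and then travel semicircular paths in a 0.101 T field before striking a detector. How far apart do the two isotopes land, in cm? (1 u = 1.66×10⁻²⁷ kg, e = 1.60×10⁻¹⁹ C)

Δd ≈ 77.5 cm

Both emerge at v = E/B₁ = 1.26×10^6 m/s.
r = mv/(qB₂), so r₁ = 30.359 m and r₂ = 30.747 m, giving Δr = 0.388 m.
After a semicircle each ion lands a diameter 2r from the entry slit, so the separation is 2Δr = 0.775 m.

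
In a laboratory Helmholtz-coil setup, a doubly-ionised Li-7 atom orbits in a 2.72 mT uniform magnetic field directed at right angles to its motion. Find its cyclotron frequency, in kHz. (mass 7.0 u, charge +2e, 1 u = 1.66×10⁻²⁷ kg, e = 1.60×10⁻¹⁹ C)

f ≈ 11.9 kHz

f = qB/(2πm) = (2×1.60×10^-19)(2.72×10^-3) / [2π(1.16×10^-26)] = 1.19×10^4 Hz.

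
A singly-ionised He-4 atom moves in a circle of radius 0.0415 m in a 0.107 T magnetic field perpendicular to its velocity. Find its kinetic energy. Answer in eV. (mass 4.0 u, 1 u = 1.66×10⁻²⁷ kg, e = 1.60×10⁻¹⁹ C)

K ≈ 238 eV

v = qBr/m = (1×1.60×10^-19)(0.107)(0.0415) / (6.64×10^-27) = 1.07×10^5 m/s.
K = ½mv² = 0.5·(6.64×10^-27)·(1.07×10^5)² = 3.80×10^-17 J = 238 eV.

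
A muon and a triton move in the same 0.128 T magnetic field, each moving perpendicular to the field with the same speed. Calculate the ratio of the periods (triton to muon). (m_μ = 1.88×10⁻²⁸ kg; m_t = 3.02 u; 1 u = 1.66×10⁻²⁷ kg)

ratio ≈ 26.7

T = 2πm/(qB) is independent of speed, so T₂/T₁ = (m₂/q₂)/(m₁/q₁).
T_{triton}/T_{muon} = (5.01×10^-27/1e) / (1.88×10^-28/1e) = 26.7.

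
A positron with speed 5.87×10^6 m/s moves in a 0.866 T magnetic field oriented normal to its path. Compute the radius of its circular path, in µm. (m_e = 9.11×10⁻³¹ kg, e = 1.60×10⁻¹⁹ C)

The magnetic force provides the centripetal force: qvB = mv²/r, so r = mv/(qB).
r = (9.11×10^-31 kg)(5.87×10^6 m/s) / [(1×1.60×10^-19 C)(0.866 T)] = 3.86×10^-5 m.

r ≈ 38.6 µm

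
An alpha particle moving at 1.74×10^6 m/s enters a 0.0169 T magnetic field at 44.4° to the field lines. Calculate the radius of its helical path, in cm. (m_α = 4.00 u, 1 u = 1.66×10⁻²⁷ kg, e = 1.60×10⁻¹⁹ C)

Only the perpendicular component v⊥ = v sin44.4° = 1.22×10^6 m/s is bent by the field.
r = m v⊥ /(qB) = (6.64×10^-27)(1.22×10^6) / [(2×1.60×10^-19)(0.0169)] = 1.49 m.

r ≈ 149 cm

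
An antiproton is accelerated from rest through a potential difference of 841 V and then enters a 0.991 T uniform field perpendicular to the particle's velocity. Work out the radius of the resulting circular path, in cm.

The kinetic energy gained is K = qV = (1×1.60×10^-19)(841) = 1.35×10^-16 J.
v = √(2K/m) = 4.01×10^5 m/s.
r = mv/(qB) = (1.67×10^-27)(4.01×10^5) / [(1×1.60×10^-19)(0.991)] = 4.23×10^-3 m.

r ≈ 0.423 cm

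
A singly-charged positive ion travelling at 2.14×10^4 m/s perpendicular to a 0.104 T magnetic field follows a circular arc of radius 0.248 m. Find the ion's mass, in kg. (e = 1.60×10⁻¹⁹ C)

qvB = mv²/r ⇒ m = qBr/v.
m = (1×1.60×10^-19)(0.104)(0.248) / (2.14×10^4) = 1.93×10^-25 kg.

m ≈ 1.93×10^-25 kg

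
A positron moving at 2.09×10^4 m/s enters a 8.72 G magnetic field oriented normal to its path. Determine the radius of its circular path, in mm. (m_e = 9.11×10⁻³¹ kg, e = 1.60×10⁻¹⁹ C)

The magnetic force provides the centripetal force: qvB = mv²/r, so r = mv/(qB).
r = (9.11×10^-31 kg)(2.09×10^4 m/s) / [(1×1.60×10^-19 C)(8.72×10^-4 T)] = 1.36×10^-4 m.

r ≈ 0.136 mm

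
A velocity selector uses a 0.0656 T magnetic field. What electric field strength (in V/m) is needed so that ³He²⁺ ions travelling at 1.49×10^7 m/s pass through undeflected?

qE = qvB ⇒ E = vB = (1.49×10^7)(0.0656) = 9.77×10^5 V/m.

E ≈ 9.77×10^5 V/m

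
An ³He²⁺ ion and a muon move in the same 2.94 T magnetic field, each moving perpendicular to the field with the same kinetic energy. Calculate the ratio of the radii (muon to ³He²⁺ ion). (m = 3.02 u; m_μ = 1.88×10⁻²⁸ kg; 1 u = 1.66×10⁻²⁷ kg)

r = √(2mK)/(qB) ⇒ at equal K, r ∝ √m/q.
r_{muon}/r_{³He²⁺ ion} = 0.387.

ratio ≈ 0.387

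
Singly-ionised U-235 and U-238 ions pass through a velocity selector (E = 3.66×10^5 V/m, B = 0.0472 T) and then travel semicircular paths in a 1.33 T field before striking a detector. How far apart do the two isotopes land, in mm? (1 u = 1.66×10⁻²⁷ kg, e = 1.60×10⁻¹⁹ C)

Δd ≈ 363 mm

Both emerge at v = E/B₁ = 7.75×10^6 m/s.
r = mv/(qB₂), so r₁ = 14.215 m and r₂ = 14.396 m, giving Δr = 0.181 m.
After a semicircle each ion lands a diameter 2r from the entry slit, so the separation is 2Δr = 0.363 m.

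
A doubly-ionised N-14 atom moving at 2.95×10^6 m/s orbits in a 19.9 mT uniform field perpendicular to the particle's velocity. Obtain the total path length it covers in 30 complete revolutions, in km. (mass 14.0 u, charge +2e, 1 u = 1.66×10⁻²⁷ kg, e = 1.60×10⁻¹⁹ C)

L ≈ 2.03 km

r = mv/(qB) = 10.8 m, so one revolution covers 2πr = 67.6 m.
In 30 revolutions: L = 30·2πr = 2030 m.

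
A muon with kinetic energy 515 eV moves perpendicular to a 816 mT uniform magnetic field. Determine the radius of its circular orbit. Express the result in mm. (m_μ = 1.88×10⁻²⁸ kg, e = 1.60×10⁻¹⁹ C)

r ≈ 1.35 mm

Convert the energy: K = 515 eV = 8.24×10^-17 J.
v = √(2K/m) = √(2·8.24×10^-17/1.88×10^-28) = 9.36×10^5 m/s.
r = mv/(qB) = (1.88×10^-28)(9.36×10^5) / [(1×1.60×10^-19)(0.816)] = 1.35×10^-3 m.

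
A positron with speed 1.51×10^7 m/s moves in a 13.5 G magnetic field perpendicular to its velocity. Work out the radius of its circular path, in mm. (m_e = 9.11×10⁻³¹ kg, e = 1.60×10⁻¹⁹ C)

r ≈ 63.7 mm

The magnetic force provides the centripetal force: qvB = mv²/r, so r = mv/(qB).
r = (9.11×10^-31 kg)(1.51×10^7 m/s) / [(1×1.60×10^-19 C)(1.35×10^-3 T)] = 0.0637 m.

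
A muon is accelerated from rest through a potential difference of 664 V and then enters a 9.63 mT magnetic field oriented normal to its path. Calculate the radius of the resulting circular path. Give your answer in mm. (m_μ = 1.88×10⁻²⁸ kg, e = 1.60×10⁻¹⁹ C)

The kinetic energy gained is K = qV = (1×1.60×10^-19)(664) = 1.06×10^-16 J.
v = √(2K/m) = 1.06×10^6 m/s.
r = mv/(qB) = (1.88×10^-28)(1.06×10^6) / [(1×1.60×10^-19)(9.63×10^-3)] = 0.130 m.

r ≈ 130 mm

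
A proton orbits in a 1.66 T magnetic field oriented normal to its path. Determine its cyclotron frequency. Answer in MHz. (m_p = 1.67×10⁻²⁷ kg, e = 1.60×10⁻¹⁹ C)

f ≈ 25.3 MHz

f = qB/(2πm) = (1×1.60×10^-19)(1.66) / [2π(1.67×10^-27)] = 2.53×10^7 Hz.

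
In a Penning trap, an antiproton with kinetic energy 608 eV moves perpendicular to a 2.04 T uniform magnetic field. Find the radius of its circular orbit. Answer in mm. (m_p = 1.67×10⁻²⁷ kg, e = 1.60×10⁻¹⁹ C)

Convert the energy: K = 608 eV = 9.73×10^-17 J.
v = √(2K/m) = √(2·9.73×10^-17/1.67×10^-27) = 3.41×10^5 m/s.
r = mv/(qB) = (1.67×10^-27)(3.41×10^5) / [(1×1.60×10^-19)(2.04)] = 1.75×10^-3 m.

r ≈ 1.75 mm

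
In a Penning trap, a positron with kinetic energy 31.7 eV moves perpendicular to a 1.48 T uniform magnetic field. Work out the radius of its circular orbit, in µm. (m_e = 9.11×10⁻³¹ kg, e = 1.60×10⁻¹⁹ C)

r ≈ 12.8 µm

Convert the energy: K = 31.7 eV = 5.07×10^-18 J.
v = √(2K/m) = √(2·5.07×10^-18/9.11×10^-31) = 3.34×10^6 m/s.
r = mv/(qB) = (9.11×10^-31)(3.34×10^6) / [(1×1.60×10^-19)(1.48)] = 1.28×10^-5 m.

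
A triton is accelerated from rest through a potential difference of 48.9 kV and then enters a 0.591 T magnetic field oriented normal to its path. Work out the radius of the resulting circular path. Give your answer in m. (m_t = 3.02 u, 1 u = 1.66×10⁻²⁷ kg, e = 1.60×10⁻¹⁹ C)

The kinetic energy gained is K = qV = (1×1.60×10^-19)(4.89×10^4) = 7.82×10^-15 J.
v = √(2K/m) = 1.77×10^6 m/s.
r = mv/(qB) = (5.01×10^-27)(1.77×10^6) / [(1×1.60×10^-19)(0.591)] = 0.0937 m.

r ≈ 0.0937 m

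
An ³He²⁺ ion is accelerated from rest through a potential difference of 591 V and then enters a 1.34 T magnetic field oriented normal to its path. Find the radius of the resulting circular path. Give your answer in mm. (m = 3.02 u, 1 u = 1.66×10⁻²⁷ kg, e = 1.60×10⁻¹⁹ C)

r ≈ 3.21 mm

The kinetic energy gained is K = qV = (2×1.60×10^-19)(591) = 1.89×10^-16 J.
v = √(2K/m) = 2.75×10^5 m/s.
r = mv/(qB) = (5.01×10^-27)(2.75×10^5) / [(2×1.60×10^-19)(1.34)] = 3.21×10^-3 m.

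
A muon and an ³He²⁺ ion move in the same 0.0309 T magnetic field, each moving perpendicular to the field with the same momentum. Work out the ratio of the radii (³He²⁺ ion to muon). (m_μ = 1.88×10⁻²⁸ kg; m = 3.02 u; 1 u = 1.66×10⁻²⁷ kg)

ratio ≈ 0.500

r = p/(qB) ⇒ at equal p, r ∝ 1/q.
r_{³He²⁺ ion}/r_{muon} = 0.500.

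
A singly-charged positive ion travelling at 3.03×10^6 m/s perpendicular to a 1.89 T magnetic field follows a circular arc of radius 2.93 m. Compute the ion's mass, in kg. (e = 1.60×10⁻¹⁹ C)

m ≈ 2.92×10^-25 kg

qvB = mv²/r ⇒ m = qBr/v.
m = (1×1.60×10^-19)(1.89)(2.93) / (3.03×10^6) = 2.92×10^-25 kg.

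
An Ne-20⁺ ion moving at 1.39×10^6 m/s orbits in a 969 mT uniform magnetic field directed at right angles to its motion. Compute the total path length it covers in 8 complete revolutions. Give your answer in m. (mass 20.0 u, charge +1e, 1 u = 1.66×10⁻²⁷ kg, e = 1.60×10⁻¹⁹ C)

L ≈ 15.0 m

r = mv/(qB) = 0.298 m, so one revolution covers 2πr = 1.87 m.
In 8 revolutions: L = 8·2πr = 15.0 m.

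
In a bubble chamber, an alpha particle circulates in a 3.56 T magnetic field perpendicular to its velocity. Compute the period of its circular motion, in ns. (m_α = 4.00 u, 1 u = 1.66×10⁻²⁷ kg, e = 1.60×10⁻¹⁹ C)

T ≈ 36.6 ns

The cyclotron period is independent of speed: T = 2πm/(qB).
T = 2π(6.64×10^-27) / [(2×1.60×10^-19)(3.56)] = 3.66×10^-8 s.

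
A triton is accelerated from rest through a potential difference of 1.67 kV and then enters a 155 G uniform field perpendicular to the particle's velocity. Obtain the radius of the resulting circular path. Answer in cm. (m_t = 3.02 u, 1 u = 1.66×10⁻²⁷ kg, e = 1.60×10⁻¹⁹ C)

r ≈ 66.0 cm

The kinetic energy gained is K = qV = (1×1.60×10^-19)(1670) = 2.67×10^-16 J.
v = √(2K/m) = 3.26×10^5 m/s.
r = mv/(qB) = (5.01×10^-27)(3.26×10^5) / [(1×1.60×10^-19)(0.0155)] = 0.660 m.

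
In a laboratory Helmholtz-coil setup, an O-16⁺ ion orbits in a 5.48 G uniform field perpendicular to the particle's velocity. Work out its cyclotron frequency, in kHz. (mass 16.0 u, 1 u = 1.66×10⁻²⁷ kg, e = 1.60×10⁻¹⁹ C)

f ≈ 0.525 kHz

f = qB/(2πm) = (1×1.60×10^-19)(5.48×10^-4) / [2π(2.66×10^-26)] = 525 Hz.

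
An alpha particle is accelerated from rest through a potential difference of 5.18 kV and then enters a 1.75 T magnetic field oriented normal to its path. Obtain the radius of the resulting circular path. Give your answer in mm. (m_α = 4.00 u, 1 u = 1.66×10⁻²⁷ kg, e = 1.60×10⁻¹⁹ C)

r ≈ 8.38 mm

The kinetic energy gained is K = qV = (2×1.60×10^-19)(5180) = 1.66×10^-15 J.
v = √(2K/m) = 7.07×10^5 m/s.
r = mv/(qB) = (6.64×10^-27)(7.07×10^5) / [(2×1.60×10^-19)(1.75)] = 8.38×10^-3 m.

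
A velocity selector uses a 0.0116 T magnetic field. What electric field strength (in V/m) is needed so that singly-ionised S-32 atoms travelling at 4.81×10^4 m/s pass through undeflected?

E ≈ 558 V/m

qE = qvB ⇒ E = vB = (4.81×10^4)(0.0116) = 558 V/m.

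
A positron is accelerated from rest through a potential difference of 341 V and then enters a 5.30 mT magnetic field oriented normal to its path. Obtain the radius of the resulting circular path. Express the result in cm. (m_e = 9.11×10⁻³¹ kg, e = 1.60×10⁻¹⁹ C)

The kinetic energy gained is K = qV = (1×1.60×10^-19)(341) = 5.46×10^-17 J.
v = √(2K/m) = 1.09×10^7 m/s.
r = mv/(qB) = (9.11×10^-31)(1.09×10^7) / [(1×1.60×10^-19)(5.30×10^-3)] = 0.0118 m.

r ≈ 1.18 cm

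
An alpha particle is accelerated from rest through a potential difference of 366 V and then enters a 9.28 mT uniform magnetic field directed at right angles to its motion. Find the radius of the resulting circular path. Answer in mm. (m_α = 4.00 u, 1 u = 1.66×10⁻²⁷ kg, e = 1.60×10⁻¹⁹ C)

r ≈ 420 mm

The kinetic energy gained is K = qV = (2×1.60×10^-19)(366) = 1.17×10^-16 J.
v = √(2K/m) = 1.88×10^5 m/s.
r = mv/(qB) = (6.64×10^-27)(1.88×10^5) / [(2×1.60×10^-19)(9.28×10^-3)] = 0.420 m.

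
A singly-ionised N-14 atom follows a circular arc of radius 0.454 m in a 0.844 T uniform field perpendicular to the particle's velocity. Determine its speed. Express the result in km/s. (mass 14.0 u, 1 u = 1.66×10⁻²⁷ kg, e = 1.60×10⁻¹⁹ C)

From qvB = mv²/r, v = qBr/m.
v = (1×1.60×10^-19)(0.844)(0.454) / (2.32×10^-26) = 2.64×10^6 m/s.

v ≈ 2640 km/s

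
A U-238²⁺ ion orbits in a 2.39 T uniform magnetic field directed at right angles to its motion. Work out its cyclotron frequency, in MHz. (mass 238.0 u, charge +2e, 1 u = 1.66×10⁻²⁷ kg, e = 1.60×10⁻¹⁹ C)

f ≈ 0.308 MHz

f = qB/(2πm) = (2×1.60×10^-19)(2.39) / [2π(3.95×10^-25)] = 3.08×10^5 Hz.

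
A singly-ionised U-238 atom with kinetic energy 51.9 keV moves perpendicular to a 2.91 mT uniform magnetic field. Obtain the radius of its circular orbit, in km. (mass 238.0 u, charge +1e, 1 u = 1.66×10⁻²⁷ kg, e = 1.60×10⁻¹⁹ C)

r ≈ 0.174 km

Convert the energy: K = 51.9 keV = 8.30×10^-15 J.
v = √(2K/m) = √(2·8.30×10^-15/3.95×10^-25) = 2.05×10^5 m/s.
r = mv/(qB) = (3.95×10^-25)(2.05×10^5) / [(1×1.60×10^-19)(2.91×10^-3)] = 174 m.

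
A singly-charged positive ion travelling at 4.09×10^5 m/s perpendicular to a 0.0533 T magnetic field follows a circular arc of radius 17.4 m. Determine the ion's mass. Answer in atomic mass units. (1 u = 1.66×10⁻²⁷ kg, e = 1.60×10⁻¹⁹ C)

m ≈ 219 u

qvB = mv²/r ⇒ m = qBr/v.
m = (1×1.60×10^-19)(0.0533)(17.4) / (4.09×10^5) = 3.63×10^-25 kg = 219 u.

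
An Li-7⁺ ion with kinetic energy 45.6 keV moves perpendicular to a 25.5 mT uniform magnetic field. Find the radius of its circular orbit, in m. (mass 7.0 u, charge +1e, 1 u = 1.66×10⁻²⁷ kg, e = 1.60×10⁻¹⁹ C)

r ≈ 3.19 m

Convert the energy: K = 45.6 keV = 7.30×10^-15 J.
v = √(2K/m) = √(2·7.30×10^-15/1.16×10^-26) = 1.12×10^6 m/s.
r = mv/(qB) = (1.16×10^-26)(1.12×10^6) / [(1×1.60×10^-19)(0.0255)] = 3.19 m.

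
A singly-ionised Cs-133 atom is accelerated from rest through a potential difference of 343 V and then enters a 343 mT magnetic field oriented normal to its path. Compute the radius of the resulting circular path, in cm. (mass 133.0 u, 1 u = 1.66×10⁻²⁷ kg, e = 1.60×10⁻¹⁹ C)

The kinetic energy gained is K = qV = (1×1.60×10^-19)(343) = 5.49×10^-17 J.
v = √(2K/m) = 2.23×10^4 m/s.
r = mv/(qB) = (2.21×10^-25)(2.23×10^4) / [(1×1.60×10^-19)(0.343)] = 0.0897 m.

r ≈ 8.97 cm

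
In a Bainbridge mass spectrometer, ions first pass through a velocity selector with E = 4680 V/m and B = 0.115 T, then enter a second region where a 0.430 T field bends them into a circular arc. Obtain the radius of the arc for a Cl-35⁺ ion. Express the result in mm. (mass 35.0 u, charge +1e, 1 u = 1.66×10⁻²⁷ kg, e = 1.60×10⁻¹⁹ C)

r ≈ 34.4 mm

The selector passes v = E/B = 4680/0.115 = 4.07×10^4 m/s.
In the deflection region, r = mv/(qB₂) = (5.81×10^-26)(4.07×10^4) / [(1×1.60×10^-19)(0.430)] = 0.0344 m.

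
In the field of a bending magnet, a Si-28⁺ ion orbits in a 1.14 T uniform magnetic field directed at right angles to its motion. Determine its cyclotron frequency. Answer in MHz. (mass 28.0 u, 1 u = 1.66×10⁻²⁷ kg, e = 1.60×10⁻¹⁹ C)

f ≈ 0.625 MHz

f = qB/(2πm) = (1×1.60×10^-19)(1.14) / [2π(4.65×10^-26)] = 6.25×10^5 Hz.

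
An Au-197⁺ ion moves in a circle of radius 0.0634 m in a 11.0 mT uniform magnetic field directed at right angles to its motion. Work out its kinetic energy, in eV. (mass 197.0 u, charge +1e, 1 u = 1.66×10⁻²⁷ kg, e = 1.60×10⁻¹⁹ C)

v = qBr/m = (1×1.60×10^-19)(0.0110)(0.0634) / (3.27×10^-25) = 341 m/s.
K = ½mv² = 0.5·(3.27×10^-25)·(341)² = 1.90×10^-20 J = 0.119 eV.

K ≈ 0.119 eV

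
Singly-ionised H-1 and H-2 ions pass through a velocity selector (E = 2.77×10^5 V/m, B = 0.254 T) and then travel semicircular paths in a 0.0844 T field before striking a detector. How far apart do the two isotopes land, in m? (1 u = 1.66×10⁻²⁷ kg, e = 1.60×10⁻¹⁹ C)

Both emerge at v = E/B₁ = 1.09×10^6 m/s.
r = mv/(qB₂), so r₁ = 0.134 m and r₂ = 0.268 m, giving Δr = 0.134 m.
After a semicircle each ion lands a diameter 2r from the entry slit, so the separation is 2Δr = 0.268 m.

Δd ≈ 0.268 m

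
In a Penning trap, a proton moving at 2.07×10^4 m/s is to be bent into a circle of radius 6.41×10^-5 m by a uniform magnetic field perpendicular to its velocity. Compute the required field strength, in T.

qvB = mv²/r gives B = mv/(qr).
B = (1.67×10^-27)(2.07×10^4) / [(1×1.60×10^-19)(6.41×10^-5)] = 3.37 T.

B ≈ 3.37 T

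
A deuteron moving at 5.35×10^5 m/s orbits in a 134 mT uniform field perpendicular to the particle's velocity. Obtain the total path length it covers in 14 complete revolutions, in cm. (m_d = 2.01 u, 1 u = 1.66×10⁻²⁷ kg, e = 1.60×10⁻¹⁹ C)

r = mv/(qB) = 0.0833 m, so one revolution covers 2πr = 0.523 m.
In 14 revolutions: L = 14·2πr = 7.32 m.

L ≈ 732 cm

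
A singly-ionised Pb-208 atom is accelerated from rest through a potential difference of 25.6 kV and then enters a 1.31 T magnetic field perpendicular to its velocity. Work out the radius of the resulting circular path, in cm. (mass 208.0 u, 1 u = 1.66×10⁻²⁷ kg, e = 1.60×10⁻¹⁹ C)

The kinetic energy gained is K = qV = (1×1.60×10^-19)(2.56×10^4) = 4.10×10^-15 J.
v = √(2K/m) = 1.54×10^5 m/s.
r = mv/(qB) = (3.45×10^-25)(1.54×10^5) / [(1×1.60×10^-19)(1.31)] = 0.254 m.

r ≈ 25.4 cm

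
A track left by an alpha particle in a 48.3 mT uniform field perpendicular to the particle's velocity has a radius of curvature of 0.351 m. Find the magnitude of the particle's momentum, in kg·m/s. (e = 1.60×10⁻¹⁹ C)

p ≈ 5.43×10^-21 kg·m/s

Since qvB = mv²/r, the momentum p = mv = qBr.
p = (2×1.60×10^-19)(0.0483)(0.351) = 5.43×10^-21 kg·m/s.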